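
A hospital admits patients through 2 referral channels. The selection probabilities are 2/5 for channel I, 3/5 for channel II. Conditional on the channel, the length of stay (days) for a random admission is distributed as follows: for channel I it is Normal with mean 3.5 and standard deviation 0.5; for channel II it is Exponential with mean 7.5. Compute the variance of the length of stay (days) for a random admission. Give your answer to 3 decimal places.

37.690

Per component, I: μ=3.5, E[X²]=12.5; II: μ=7.5, E[X²]=112.5.
E[X] = 0.4·3.5 + 0.6·7.5 = 5.9.
E[X²] = 0.4·12.5 + 0.6·112.5 = 72.5.
Var(X) = E[X²] − (E[X])² = 72.5 − 34.81 = 37.69.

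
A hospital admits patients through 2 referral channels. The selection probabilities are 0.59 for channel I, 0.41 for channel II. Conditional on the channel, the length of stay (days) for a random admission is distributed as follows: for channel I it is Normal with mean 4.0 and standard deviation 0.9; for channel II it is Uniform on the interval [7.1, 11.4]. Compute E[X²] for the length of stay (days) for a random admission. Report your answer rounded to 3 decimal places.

45.630

For each component E[X²] = Var + (mean)², giving I: 16.81; II: 87.1033.
Overall E[X²] = 0.59·16.81 + 0.41·87.1033 = 45.6303.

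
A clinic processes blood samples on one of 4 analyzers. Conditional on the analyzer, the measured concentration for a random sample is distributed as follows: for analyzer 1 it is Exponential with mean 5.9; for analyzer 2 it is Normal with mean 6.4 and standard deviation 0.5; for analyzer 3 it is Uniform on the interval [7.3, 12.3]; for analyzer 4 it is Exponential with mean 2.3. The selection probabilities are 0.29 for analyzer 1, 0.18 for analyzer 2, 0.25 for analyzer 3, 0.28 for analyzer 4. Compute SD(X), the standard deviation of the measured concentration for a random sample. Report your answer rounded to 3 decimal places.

Per component, 1: μ=5.9, E[X²]=69.62; 2: μ=6.4, E[X²]=41.21; 3: μ=9.8, E[X²]=98.1233; 4: μ=2.3, E[X²]=10.58.
E[X] = 0.29·5.9 + 0.18·6.4 + 0.25·9.8 + 0.28·2.3 = 5.957.
E[X²] = 0.29·69.62 + 0.18·41.21 + 0.25·98.1233 + 0.28·10.58 = 55.1008.
Var(X) = E[X²] − (E[X])² = 55.1008 − 35.4858 = 19.615.
SD(X) = √19.615 = 4.42888.

4.429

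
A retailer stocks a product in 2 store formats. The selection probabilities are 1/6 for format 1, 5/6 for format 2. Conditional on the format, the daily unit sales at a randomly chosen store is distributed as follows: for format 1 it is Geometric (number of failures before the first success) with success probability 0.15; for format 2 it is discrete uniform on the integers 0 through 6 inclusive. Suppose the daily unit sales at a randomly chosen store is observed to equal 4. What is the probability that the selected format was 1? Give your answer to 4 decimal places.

Likelihoods P(X=4 | ·): 1: 0.0783009; 2: 0.142857.
Posterior ∝ prior × likelihood. Numerator for 1: 0.166667·0.0783009 = 0.0130502.
Normalizing constant: 0.166667·0.0783009 + 0.833333·0.142857 = 0.132098.
P(1 | observation) = 0.0130502 / 0.132098 = 0.0987916.

0.0988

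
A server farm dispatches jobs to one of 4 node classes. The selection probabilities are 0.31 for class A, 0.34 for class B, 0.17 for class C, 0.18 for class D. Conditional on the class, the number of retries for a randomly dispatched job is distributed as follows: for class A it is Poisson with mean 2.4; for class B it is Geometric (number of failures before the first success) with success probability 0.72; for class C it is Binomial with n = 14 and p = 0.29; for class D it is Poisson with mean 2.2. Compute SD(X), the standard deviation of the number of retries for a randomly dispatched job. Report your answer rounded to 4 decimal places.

1.8636

Per component, A: μ=2.4, E[X²]=8.16; B: μ=0.388889, E[X²]=0.691358; C: μ=4.06, E[X²]=19.3662; D: μ=2.2, E[X²]=7.04.
E[X] = 0.31·2.4 + 0.34·0.388889 + 0.17·4.06 + 0.18·2.2 = 1.96242.
E[X²] = 0.31·8.16 + 0.34·0.691358 + 0.17·19.3662 + 0.18·7.04 = 7.32412.
Var(X) = E[X²] − (E[X])² = 7.32412 − 3.8511 = 3.47301.
SD(X) = √3.47301 = 1.8636.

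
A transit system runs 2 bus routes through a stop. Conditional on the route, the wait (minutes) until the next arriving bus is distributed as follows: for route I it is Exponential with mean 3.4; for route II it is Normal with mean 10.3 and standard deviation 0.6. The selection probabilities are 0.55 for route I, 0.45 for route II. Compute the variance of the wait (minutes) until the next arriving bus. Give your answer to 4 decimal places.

18.3035

Per component, I: μ=3.4, E[X²]=23.12; II: μ=10.3, E[X²]=106.45.
E[X] = 0.55·3.4 + 0.45·10.3 = 6.505.
E[X²] = 0.55·23.12 + 0.45·106.45 = 60.6185.
Var(X) = E[X²] − (E[X])² = 60.6185 − 42.315 = 18.3035.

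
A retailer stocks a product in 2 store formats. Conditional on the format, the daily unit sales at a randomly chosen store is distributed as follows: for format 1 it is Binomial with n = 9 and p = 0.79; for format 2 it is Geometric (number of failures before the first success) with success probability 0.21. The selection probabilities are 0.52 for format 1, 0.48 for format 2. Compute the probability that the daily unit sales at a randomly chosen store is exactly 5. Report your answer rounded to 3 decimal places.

Conditional on each format, P(X = 5): 1: 0.0754021; 2: 0.0646182.
By total probability, P(X = 5) = 0.52·0.0754021 + 0.48·0.0646182 = 0.0702258.

0.070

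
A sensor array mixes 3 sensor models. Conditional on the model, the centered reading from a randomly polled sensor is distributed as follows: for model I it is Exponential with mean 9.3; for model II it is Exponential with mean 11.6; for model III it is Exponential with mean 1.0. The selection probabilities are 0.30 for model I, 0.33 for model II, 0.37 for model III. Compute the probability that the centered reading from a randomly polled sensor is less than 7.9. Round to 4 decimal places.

0.7046

Conditional on each model, P(X < 7.9): I: 0.572355; II: 0.493907; III: 0.999629.
By total probability, P(X < 7.9) = 0.3·0.572355 + 0.33·0.493907 + 0.37·0.999629 = 0.704559.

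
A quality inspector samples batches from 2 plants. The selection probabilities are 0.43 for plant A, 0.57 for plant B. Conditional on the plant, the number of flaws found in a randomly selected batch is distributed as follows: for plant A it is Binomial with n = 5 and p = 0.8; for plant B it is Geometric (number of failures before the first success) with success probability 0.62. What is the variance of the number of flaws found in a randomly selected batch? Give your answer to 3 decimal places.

Per component, A: μ=4, E[X²]=16.8; B: μ=0.612903, E[X²]=1.3642.
E[X] = 0.43·4 + 0.57·0.612903 = 2.06935.
E[X²] = 0.43·16.8 + 0.57·1.3642 = 8.0016.
Var(X) = E[X²] − (E[X])² = 8.0016 − 4.28223 = 3.71937.

3.719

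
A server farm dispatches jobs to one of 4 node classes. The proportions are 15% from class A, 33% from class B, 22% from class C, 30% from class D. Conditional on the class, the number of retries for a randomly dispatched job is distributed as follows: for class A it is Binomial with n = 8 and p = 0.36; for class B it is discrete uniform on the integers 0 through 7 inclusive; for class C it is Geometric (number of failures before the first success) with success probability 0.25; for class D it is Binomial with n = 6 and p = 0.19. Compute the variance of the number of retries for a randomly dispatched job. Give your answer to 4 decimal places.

Per component, A: μ=2.88, E[X²]=10.1376; B: μ=3.5, E[X²]=17.5; C: μ=3, E[X²]=21; D: μ=1.14, E[X²]=2.223.
E[X] = 0.15·2.88 + 0.33·3.5 + 0.22·3 + 0.3·1.14 = 2.589.
E[X²] = 0.15·10.1376 + 0.33·17.5 + 0.22·21 + 0.3·2.223 = 12.5825.
Var(X) = E[X²] − (E[X])² = 12.5825 − 6.70292 = 5.87962.

5.8796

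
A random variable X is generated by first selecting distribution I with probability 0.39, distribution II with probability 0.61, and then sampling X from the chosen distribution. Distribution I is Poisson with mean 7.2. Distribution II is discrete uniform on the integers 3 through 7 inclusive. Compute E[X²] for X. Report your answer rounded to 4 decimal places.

For each component E[X²] = Var + (mean)², giving I: 59.04; II: 27.
Overall E[X²] = 0.39·59.04 + 0.61·27 = 39.4956.

39.4956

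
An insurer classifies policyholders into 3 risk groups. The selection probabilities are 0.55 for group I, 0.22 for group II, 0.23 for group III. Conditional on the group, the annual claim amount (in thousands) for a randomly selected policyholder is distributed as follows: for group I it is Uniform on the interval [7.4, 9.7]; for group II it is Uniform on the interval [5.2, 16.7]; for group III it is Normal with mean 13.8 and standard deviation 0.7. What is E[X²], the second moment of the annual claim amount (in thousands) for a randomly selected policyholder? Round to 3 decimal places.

113.166

For each component E[X²] = Var + (mean)², giving I: 73.5433; II: 130.923; III: 190.93.
Overall E[X²] = 0.55·73.5433 + 0.22·130.923 + 0.23·190.93 = 113.166.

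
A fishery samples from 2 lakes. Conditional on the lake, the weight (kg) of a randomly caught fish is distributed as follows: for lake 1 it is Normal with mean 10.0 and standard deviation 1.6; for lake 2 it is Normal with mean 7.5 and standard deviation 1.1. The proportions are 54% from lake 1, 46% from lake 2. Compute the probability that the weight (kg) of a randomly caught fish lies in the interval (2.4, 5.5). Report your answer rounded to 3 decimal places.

Conditional on each lake, P(2.4 < X < 5.5): 1: 0.00245688; 2: 0.0345164.
By total probability, P(2.4 < X < 5.5) = 0.54·0.00245688 + 0.46·0.0345164 = 0.0172043.

0.017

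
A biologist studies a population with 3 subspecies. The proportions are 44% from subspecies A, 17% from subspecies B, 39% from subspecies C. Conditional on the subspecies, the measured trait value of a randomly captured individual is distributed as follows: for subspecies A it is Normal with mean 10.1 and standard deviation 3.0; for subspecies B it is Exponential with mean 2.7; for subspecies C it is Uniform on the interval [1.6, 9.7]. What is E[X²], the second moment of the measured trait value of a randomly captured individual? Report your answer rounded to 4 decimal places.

For each component E[X²] = Var + (mean)², giving A: 111.01; B: 14.58; C: 37.39.
Overall E[X²] = 0.44·111.01 + 0.17·14.58 + 0.39·37.39 = 65.9051.

65.9051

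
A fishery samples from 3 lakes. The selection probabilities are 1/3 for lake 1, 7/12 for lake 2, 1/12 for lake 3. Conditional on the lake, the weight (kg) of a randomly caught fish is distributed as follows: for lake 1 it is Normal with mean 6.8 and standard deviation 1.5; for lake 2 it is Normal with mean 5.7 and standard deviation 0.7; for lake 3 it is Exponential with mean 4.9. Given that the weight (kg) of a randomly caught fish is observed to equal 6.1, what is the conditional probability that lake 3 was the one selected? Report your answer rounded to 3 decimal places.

0.013

Likelihoods f(6.1 | ·): 1: 0.238522; 2: 0.484068; 3: 0.0587694.
Posterior ∝ prior × likelihood. Numerator for 3: 0.0833333·0.0587694 = 0.00489745.
Normalizing constant: 0.333333·0.238522 + 0.583333·0.484068 + 0.0833333·0.0587694 = 0.366778.
P(3 | observation) = 0.00489745 / 0.366778 = 0.0133526.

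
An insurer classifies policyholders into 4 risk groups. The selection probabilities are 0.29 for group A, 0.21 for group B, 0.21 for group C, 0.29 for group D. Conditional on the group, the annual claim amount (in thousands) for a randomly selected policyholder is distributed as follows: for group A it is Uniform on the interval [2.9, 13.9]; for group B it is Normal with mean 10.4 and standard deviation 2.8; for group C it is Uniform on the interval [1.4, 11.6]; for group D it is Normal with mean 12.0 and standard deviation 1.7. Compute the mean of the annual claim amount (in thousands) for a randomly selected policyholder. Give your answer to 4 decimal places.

9.4650

Component means — A: 8.4; B: 10.4; C: 6.5; D: 12.
E[X] = 0.29·8.4 + 0.21·10.4 + 0.21·6.5 + 0.29·12 = 9.465.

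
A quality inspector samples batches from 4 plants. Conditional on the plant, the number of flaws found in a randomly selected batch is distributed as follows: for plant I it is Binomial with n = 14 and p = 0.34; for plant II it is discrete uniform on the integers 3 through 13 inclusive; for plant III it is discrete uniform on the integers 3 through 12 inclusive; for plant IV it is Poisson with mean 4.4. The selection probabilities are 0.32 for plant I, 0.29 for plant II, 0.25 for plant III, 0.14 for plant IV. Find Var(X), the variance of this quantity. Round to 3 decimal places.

9.045

Per component, I: μ=4.76, E[X²]=25.7992; II: μ=8, E[X²]=74; III: μ=7.5, E[X²]=64.5; IV: μ=4.4, E[X²]=23.76.
E[X] = 0.32·4.76 + 0.29·8 + 0.25·7.5 + 0.14·4.4 = 6.3342.
E[X²] = 0.32·25.7992 + 0.29·74 + 0.25·64.5 + 0.14·23.76 = 49.1671.
Var(X) = E[X²] − (E[X])² = 49.1671 − 40.1221 = 9.04505.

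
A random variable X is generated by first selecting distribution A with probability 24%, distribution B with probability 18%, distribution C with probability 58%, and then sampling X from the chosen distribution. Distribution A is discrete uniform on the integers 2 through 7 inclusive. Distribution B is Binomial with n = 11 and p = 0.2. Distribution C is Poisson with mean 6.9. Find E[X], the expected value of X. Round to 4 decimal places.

Component means — A: 4.5; B: 2.2; C: 6.9.
E[X] = 0.24·4.5 + 0.18·2.2 + 0.58·6.9 = 5.478.

5.4780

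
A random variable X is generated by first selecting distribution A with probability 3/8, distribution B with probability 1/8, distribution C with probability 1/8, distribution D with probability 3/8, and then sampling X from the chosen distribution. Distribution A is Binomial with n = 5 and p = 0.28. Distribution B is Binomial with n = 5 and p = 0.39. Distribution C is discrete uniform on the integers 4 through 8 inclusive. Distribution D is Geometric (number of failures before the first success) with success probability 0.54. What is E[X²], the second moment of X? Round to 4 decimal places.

7.3507

For each component E[X²] = Var + (mean)², giving A: 2.968; B: 4.992; C: 38; D: 2.30316.
Overall E[X²] = 0.375·2.968 + 0.125·4.992 + 0.125·38 + 0.375·2.30316 = 7.35068.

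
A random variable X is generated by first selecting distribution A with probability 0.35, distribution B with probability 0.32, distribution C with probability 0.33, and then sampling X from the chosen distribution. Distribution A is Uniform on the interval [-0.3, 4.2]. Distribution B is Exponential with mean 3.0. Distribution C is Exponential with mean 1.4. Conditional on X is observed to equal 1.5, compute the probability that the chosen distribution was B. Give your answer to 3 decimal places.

0.290

Likelihoods f(1.5 | ·): A: 0.222222; B: 0.202177; C: 0.244656.
Posterior ∝ prior × likelihood. Numerator for B: 0.32·0.202177 = 0.0646966.
Normalizing constant: 0.35·0.222222 + 0.32·0.202177 + 0.33·0.244656 = 0.223211.
P(B | observation) = 0.0646966 / 0.223211 = 0.289845.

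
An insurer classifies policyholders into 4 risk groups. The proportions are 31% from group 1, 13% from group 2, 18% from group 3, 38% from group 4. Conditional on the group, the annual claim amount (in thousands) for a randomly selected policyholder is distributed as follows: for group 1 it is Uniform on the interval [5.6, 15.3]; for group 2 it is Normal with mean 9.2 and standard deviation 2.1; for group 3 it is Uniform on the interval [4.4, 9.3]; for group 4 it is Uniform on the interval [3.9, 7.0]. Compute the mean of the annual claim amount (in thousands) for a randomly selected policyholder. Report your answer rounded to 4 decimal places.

Component means — 1: 10.45; 2: 9.2; 3: 6.85; 4: 5.45.
E[X] = 0.31·10.45 + 0.13·9.2 + 0.18·6.85 + 0.38·5.45 = 7.7395.

7.7395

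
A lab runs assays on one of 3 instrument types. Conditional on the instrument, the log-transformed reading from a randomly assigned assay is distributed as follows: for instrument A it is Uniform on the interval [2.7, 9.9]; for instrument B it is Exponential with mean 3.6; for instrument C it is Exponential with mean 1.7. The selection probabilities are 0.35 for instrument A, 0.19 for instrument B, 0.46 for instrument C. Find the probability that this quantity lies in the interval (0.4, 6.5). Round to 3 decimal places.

0.677

Conditional on each instrument, P(0.4 < X < 6.5): A: 0.527778; B: 0.730456; C: 0.768488.
By total probability, P(0.4 < X < 6.5) = 0.35·0.527778 + 0.19·0.730456 + 0.46·0.768488 = 0.677013.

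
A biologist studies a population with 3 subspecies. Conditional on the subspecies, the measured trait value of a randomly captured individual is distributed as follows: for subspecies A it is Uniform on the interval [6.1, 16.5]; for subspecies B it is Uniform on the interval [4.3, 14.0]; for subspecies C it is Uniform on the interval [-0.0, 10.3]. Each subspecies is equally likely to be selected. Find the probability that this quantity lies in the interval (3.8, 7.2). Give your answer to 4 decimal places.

Conditional on each subspecies, P(3.8 < X < 7.2): A: 0.105769; B: 0.298969; C: 0.330097.
By total probability, P(3.8 < X < 7.2) = 0.333333·0.105769 + 0.333333·0.298969 + 0.333333·0.330097 = 0.244945.

0.2449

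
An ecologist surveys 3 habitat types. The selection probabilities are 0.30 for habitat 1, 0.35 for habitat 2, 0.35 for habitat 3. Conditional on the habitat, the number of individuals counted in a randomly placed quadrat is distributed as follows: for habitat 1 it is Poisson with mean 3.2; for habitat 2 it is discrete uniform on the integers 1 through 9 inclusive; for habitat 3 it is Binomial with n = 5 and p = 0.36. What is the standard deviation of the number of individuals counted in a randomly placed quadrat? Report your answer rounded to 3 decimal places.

2.345

Per component, 1: μ=3.2, E[X²]=13.44; 2: μ=5, E[X²]=31.6667; 3: μ=1.8, E[X²]=4.392.
E[X] = 0.3·3.2 + 0.35·5 + 0.35·1.8 = 3.34.
E[X²] = 0.3·13.44 + 0.35·31.6667 + 0.35·4.392 = 16.6525.
Var(X) = E[X²] − (E[X])² = 16.6525 − 11.1556 = 5.49693.
SD(X) = √5.49693 = 2.34455.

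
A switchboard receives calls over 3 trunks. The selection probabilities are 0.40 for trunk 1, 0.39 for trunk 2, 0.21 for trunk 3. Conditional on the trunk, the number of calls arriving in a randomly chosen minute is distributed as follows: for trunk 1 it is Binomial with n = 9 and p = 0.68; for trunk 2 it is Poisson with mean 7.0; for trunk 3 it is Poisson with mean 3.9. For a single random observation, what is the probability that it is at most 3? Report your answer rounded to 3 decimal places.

Conditional on each trunk, P(X ≤ 3): 1: 0.0347877; 2: 0.0817654; 3: 0.453247.
By total probability, P(X ≤ 3) = 0.4·0.0347877 + 0.39·0.0817654 + 0.21·0.453247 = 0.140985.

0.141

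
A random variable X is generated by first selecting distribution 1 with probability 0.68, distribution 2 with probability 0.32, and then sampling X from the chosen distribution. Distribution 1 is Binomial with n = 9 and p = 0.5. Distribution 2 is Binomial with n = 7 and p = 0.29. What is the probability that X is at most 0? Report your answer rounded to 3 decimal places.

0.030

Conditional on each component, P(X ≤ 0): 1: 0.00195312; 2: 0.0909512.
By total probability, P(X ≤ 0) = 0.68·0.00195312 + 0.32·0.0909512 = 0.0304325.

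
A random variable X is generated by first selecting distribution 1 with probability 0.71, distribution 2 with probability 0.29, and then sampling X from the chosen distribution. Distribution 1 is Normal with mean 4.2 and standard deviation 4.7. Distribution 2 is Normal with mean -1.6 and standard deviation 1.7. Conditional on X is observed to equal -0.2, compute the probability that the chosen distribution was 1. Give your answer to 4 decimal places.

Likelihoods f(-0.2 | ·): 1: 0.0547648; 2: 0.167183.
Posterior ∝ prior × likelihood. Numerator for 1: 0.71·0.0547648 = 0.038883.
Normalizing constant: 0.71·0.0547648 + 0.29·0.167183 = 0.087366.
P(1 | observation) = 0.038883 / 0.087366 = 0.445058.

0.4451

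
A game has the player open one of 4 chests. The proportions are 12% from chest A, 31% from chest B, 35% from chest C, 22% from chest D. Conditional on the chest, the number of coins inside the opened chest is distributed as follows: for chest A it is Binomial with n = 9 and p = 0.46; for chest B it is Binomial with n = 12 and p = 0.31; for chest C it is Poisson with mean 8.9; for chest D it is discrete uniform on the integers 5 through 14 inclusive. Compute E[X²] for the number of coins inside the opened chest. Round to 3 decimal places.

For each component E[X²] = Var + (mean)², giving A: 19.3752; B: 16.4052; C: 88.11; D: 98.5.
Overall E[X²] = 0.12·19.3752 + 0.31·16.4052 + 0.35·88.11 + 0.22·98.5 = 59.9191.

59.919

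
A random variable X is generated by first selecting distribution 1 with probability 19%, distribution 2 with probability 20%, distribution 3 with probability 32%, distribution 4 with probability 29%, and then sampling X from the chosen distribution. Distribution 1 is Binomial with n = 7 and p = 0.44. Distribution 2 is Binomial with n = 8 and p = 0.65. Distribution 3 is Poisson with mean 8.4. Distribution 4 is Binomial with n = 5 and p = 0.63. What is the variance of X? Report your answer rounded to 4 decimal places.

9.0665

Per component, 1: μ=3.08, E[X²]=11.2112; 2: μ=5.2, E[X²]=28.86; 3: μ=8.4, E[X²]=78.96; 4: μ=3.15, E[X²]=11.088.
E[X] = 0.19·3.08 + 0.2·5.2 + 0.32·8.4 + 0.29·3.15 = 5.2267.
E[X²] = 0.19·11.2112 + 0.2·28.86 + 0.32·78.96 + 0.29·11.088 = 36.3848.
Var(X) = E[X²] − (E[X])² = 36.3848 − 27.3184 = 9.06646.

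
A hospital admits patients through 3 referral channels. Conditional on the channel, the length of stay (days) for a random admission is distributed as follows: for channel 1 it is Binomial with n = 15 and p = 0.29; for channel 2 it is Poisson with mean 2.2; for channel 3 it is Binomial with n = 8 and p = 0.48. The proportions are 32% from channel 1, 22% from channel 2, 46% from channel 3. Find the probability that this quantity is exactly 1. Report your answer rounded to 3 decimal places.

0.083

Conditional on each channel, P(X = 1): 1: 0.0359837; 2: 0.243767; 3: 0.039478.
By total probability, P(X = 1) = 0.32·0.0359837 + 0.22·0.243767 + 0.46·0.039478 = 0.0833034.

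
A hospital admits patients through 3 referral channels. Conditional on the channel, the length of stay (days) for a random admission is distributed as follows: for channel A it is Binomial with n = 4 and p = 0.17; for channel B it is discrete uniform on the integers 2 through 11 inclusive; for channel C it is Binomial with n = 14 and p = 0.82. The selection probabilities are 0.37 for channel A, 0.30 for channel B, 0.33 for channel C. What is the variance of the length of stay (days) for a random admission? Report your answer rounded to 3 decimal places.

Per component, A: μ=0.68, E[X²]=1.0268; B: μ=6.5, E[X²]=50.5; C: μ=11.48, E[X²]=133.857.
E[X] = 0.37·0.68 + 0.3·6.5 + 0.33·11.48 = 5.99.
E[X²] = 0.37·1.0268 + 0.3·50.5 + 0.33·133.857 = 59.7027.
Var(X) = E[X²] − (E[X])² = 59.7027 − 35.8801 = 23.8226.

23.823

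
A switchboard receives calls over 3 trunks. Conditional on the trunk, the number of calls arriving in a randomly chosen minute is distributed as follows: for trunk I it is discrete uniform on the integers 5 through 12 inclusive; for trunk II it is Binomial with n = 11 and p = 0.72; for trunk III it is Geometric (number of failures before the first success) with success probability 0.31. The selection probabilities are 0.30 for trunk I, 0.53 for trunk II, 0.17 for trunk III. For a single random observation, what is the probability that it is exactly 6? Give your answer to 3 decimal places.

0.102

Conditional on each trunk, P(X = 6): I: 0.125; II: 0.110771; III: 0.0334546.
By total probability, P(X = 6) = 0.3·0.125 + 0.53·0.110771 + 0.17·0.0334546 = 0.101896.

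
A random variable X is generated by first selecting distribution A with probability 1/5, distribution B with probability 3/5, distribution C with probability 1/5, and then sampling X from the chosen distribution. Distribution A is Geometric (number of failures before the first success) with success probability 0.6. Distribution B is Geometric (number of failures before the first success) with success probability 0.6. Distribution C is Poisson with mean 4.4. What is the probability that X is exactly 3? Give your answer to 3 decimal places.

Conditional on each component, P(X = 3): A: 0.0384; B: 0.0384; C: 0.174305.
By total probability, P(X = 3) = 0.2·0.0384 + 0.6·0.0384 + 0.2·0.174305 = 0.0655811.

0.066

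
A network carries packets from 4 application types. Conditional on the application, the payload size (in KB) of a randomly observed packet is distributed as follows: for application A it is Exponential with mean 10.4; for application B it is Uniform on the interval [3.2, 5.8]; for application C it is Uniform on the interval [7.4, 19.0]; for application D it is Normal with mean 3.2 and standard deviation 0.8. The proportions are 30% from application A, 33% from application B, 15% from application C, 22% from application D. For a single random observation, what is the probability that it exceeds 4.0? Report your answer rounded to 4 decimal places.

0.6176

Conditional on each application, P(X > 4.0): A: 0.680712; B: 0.692308; C: 1; D: 0.158655.
By total probability, P(X > 4.0) = 0.3·0.680712 + 0.33·0.692308 + 0.15·1 + 0.22·0.158655 = 0.617579.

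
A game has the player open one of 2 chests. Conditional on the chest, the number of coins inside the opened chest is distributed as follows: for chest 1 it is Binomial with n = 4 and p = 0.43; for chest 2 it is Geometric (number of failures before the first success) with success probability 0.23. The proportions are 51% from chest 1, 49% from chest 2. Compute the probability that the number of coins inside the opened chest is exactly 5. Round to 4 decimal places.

0.0305

Conditional on each chest, P(X = 5): 1: 0; 2: 0.062256.
By total probability, P(X = 5) = 0.51·0 + 0.49·0.062256 = 0.0305055.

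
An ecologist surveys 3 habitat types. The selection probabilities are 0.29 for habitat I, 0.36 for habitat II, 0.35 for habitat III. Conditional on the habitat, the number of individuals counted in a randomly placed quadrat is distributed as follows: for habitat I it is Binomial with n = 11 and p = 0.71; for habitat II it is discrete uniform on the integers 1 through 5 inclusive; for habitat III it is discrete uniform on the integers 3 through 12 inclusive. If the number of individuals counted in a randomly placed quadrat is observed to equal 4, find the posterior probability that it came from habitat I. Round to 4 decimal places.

0.0377

Likelihoods P(X=4 | ·): I: 0.0144655; II: 0.2; III: 0.1.
Posterior ∝ prior × likelihood. Numerator for I: 0.29·0.0144655 = 0.00419499.
Normalizing constant: 0.29·0.0144655 + 0.36·0.2 + 0.35·0.1 = 0.111195.
P(I | observation) = 0.00419499 / 0.111195 = 0.0377265.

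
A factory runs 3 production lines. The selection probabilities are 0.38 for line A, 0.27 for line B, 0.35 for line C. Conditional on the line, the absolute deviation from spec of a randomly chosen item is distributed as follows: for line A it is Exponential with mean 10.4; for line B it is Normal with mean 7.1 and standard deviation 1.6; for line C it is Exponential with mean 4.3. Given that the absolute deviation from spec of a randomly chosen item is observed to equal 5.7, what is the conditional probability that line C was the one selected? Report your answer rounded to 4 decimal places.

Likelihoods f(5.7 | ·): A: 0.0555827; B: 0.170034; C: 0.0617787.
Posterior ∝ prior × likelihood. Numerator for C: 0.35·0.0617787 = 0.0216225.
Normalizing constant: 0.38·0.0555827 + 0.27·0.170034 + 0.35·0.0617787 = 0.0886533.
P(C | observation) = 0.0216225 / 0.0886533 = 0.2439.

0.2439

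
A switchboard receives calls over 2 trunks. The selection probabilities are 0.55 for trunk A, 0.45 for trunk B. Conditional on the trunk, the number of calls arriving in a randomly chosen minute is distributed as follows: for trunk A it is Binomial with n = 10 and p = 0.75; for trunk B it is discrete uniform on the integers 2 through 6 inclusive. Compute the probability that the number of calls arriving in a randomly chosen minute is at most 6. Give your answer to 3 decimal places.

0.573

Conditional on each trunk, P(X ≤ 6): A: 0.224125; B: 1.
By total probability, P(X ≤ 6) = 0.55·0.224125 + 0.45·1 = 0.573269.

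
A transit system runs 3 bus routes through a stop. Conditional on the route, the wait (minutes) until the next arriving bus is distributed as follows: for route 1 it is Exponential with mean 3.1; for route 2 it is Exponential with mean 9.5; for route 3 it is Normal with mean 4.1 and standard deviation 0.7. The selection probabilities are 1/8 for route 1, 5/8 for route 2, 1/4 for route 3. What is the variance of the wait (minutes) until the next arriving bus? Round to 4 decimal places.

65.5175

Per component, 1: μ=3.1, E[X²]=19.22; 2: μ=9.5, E[X²]=180.5; 3: μ=4.1, E[X²]=17.3.
E[X] = 0.125·3.1 + 0.625·9.5 + 0.25·4.1 = 7.35.
E[X²] = 0.125·19.22 + 0.625·180.5 + 0.25·17.3 = 119.54.
Var(X) = E[X²] − (E[X])² = 119.54 − 54.0225 = 65.5175.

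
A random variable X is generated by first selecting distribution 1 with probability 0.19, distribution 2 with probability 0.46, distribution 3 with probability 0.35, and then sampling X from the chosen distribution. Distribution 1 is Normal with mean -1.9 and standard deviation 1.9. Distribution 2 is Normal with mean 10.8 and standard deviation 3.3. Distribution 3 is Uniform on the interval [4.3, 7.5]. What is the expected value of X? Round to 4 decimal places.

6.6720

Component means — 1: -1.9; 2: 10.8; 3: 5.9.
E[X] = 0.19·-1.9 + 0.46·10.8 + 0.35·5.9 = 6.672.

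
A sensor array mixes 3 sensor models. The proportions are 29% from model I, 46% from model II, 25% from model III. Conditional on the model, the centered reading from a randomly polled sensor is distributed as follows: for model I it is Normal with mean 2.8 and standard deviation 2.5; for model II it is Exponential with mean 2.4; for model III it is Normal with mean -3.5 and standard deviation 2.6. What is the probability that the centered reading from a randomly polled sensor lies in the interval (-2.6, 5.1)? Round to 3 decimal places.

Conditional on each model, P(-2.6 < X < 5.1): I: 0.805827; II: 0.880567; III: 0.364143.
By total probability, P(-2.6 < X < 5.1) = 0.29·0.805827 + 0.46·0.880567 + 0.25·0.364143 = 0.729787.

0.730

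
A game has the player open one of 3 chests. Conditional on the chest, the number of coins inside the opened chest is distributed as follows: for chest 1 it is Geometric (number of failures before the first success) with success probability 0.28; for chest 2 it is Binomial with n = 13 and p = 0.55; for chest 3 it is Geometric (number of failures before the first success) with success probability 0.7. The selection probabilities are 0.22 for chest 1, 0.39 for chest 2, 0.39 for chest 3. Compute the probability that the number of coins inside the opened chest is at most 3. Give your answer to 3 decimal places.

Conditional on each chest, P(X ≤ 3): 1: 0.731261; 2: 0.0203418; 3: 0.9919.
By total probability, P(X ≤ 3) = 0.22·0.731261 + 0.39·0.0203418 + 0.39·0.9919 = 0.555652.

0.556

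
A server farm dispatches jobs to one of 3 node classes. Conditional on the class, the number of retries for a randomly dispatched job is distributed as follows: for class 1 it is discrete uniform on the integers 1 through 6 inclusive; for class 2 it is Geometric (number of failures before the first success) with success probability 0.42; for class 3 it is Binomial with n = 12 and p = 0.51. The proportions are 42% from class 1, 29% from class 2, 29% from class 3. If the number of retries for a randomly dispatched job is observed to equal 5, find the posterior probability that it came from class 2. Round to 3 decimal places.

0.061

Likelihoods P(X=5 | ·): 1: 0.166667; 2: 0.027567; 3: 0.185331.
Posterior ∝ prior × likelihood. Numerator for 2: 0.29·0.027567 = 0.00799443.
Normalizing constant: 0.42·0.166667 + 0.29·0.027567 + 0.29·0.185331 = 0.13174.
P(2 | observation) = 0.00799443 / 0.13174 = 0.0606831.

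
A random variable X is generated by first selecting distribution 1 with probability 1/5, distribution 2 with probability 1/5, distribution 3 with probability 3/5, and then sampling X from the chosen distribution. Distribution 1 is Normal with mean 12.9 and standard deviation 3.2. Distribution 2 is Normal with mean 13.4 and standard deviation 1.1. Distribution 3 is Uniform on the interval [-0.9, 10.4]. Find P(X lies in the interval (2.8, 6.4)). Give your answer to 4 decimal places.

Conditional on each component, P(2.8 < X < 6.4): 1: 0.0203158; 2: 9.85161e-11; 3: 0.318584.
By total probability, P(2.8 < X < 6.4) = 0.2·0.0203158 + 0.2·9.85161e-11 + 0.6·0.318584 = 0.195214.

0.1952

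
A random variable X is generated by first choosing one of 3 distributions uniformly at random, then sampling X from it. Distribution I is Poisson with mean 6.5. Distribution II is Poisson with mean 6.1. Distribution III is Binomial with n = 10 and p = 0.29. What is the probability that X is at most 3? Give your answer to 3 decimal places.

Conditional on each component, P(X ≤ 3): I: 0.11185; II: 0.142501; III: 0.676084.
By total probability, P(X ≤ 3) = 0.333333·0.11185 + 0.333333·0.142501 + 0.333333·0.676084 = 0.310145.

0.310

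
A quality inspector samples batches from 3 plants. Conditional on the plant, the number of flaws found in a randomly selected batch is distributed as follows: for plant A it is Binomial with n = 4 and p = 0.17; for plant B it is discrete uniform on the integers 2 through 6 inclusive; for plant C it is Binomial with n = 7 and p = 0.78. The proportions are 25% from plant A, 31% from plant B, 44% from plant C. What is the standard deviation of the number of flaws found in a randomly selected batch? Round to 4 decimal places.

Per component, A: μ=0.68, E[X²]=1.0268; B: μ=4, E[X²]=18; C: μ=5.46, E[X²]=31.0128.
E[X] = 0.25·0.68 + 0.31·4 + 0.44·5.46 = 3.8124.
E[X²] = 0.25·1.0268 + 0.31·18 + 0.44·31.0128 = 19.4823.
Var(X) = E[X²] − (E[X])² = 19.4823 − 14.5344 = 4.94794.
SD(X) = √4.94794 = 2.2244.

2.2244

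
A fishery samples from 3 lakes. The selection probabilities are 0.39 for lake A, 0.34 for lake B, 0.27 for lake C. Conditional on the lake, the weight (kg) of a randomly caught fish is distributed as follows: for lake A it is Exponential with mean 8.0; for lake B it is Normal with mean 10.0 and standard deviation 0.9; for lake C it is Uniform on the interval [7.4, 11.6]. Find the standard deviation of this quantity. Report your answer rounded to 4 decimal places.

Per component, A: μ=8, E[X²]=128; B: μ=10, E[X²]=100.81; C: μ=9.5, E[X²]=91.72.
E[X] = 0.39·8 + 0.34·10 + 0.27·9.5 = 9.085.
E[X²] = 0.39·128 + 0.34·100.81 + 0.27·91.72 = 108.96.
Var(X) = E[X²] − (E[X])² = 108.96 − 82.5372 = 26.4226.
SD(X) = √26.4226 = 5.14029.

5.1403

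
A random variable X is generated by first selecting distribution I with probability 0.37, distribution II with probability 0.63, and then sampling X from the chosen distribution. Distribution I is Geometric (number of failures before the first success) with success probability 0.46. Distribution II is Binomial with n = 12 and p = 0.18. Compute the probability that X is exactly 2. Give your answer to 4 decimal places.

0.2348

Conditional on each component, P(X = 2): I: 0.134136; II: 0.293919.
By total probability, P(X = 2) = 0.37·0.134136 + 0.63·0.293919 = 0.234799.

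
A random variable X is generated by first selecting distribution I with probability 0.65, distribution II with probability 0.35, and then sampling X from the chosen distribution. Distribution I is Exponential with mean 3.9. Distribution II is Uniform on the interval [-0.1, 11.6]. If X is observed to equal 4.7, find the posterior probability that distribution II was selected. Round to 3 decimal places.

Likelihoods f(4.7 | ·): I: 0.0768343; II: 0.0854701.
Posterior ∝ prior × likelihood. Numerator for II: 0.35·0.0854701 = 0.0299145.
Normalizing constant: 0.65·0.0768343 + 0.35·0.0854701 = 0.0798568.
P(II | observation) = 0.0299145 / 0.0798568 = 0.374602.

0.375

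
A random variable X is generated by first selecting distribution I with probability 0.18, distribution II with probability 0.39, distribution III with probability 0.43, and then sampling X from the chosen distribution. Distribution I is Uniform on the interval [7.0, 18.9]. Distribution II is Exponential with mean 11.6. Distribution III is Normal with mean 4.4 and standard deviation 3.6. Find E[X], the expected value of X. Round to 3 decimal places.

8.747

Component means — I: 12.95; II: 11.6; III: 4.4.
E[X] = 0.18·12.95 + 0.39·11.6 + 0.43·4.4 = 8.747.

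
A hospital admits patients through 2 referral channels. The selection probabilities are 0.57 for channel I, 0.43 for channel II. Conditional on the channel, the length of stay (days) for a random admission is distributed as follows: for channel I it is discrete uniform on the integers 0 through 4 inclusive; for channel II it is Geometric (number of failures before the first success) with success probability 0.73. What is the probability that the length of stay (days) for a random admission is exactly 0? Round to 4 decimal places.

Conditional on each channel, P(X = 0): I: 0.2; II: 0.73.
By total probability, P(X = 0) = 0.57·0.2 + 0.43·0.73 = 0.4279.

0.4279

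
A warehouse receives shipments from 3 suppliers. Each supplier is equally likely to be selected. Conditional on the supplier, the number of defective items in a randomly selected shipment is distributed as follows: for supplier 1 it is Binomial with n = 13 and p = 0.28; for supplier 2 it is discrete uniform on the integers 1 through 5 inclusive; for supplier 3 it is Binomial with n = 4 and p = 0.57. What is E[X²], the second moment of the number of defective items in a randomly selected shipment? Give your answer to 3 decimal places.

11.016

For each component E[X²] = Var + (mean)², giving 1: 15.8704; 2: 11; 3: 6.1788.
Overall E[X²] = 0.333333·15.8704 + 0.333333·11 + 0.333333·6.1788 = 11.0164.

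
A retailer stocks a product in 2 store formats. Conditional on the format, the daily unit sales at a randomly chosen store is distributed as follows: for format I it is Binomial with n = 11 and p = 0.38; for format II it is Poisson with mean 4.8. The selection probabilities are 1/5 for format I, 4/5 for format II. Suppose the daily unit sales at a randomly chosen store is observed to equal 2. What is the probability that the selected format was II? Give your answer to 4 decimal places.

0.7791

Likelihoods P(X=2 | ·): I: 0.107512; II: 0.0948067.
Posterior ∝ prior × likelihood. Numerator for II: 0.8·0.0948067 = 0.0758453.
Normalizing constant: 0.2·0.107512 + 0.8·0.0948067 = 0.0973477.
P(II | observation) = 0.0758453 / 0.0973477 = 0.779118.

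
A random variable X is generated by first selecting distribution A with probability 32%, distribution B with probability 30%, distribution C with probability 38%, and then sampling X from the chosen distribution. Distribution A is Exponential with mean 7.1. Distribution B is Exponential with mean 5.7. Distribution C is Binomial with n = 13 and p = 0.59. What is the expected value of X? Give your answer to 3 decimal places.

6.897

Component means — A: 7.1; B: 5.7; C: 7.67.
E[X] = 0.32·7.1 + 0.3·5.7 + 0.38·7.67 = 6.8966.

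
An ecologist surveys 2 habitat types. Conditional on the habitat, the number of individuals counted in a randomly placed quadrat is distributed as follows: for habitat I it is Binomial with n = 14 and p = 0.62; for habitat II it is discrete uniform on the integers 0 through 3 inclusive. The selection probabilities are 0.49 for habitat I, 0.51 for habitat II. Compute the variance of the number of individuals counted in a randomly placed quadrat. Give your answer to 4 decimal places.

15.1367

Per component, I: μ=8.68, E[X²]=78.6408; II: μ=1.5, E[X²]=3.5.
E[X] = 0.49·8.68 + 0.51·1.5 = 5.0182.
E[X²] = 0.49·78.6408 + 0.51·3.5 = 40.319.
Var(X) = E[X²] − (E[X])² = 40.319 − 25.1823 = 15.1367.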